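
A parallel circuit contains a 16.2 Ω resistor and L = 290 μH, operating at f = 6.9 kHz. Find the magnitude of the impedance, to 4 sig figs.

ω = 2πf = 43350 rad/s
X_L = ωL = 12.57 Ω
Parallel: admittances add. Y = 1/R + 1/(jωL)
Y = (0.06173 − j0.07954) S
|Y| = 0.1007 S → |Z| = 1/|Y| = 9.932 Ω, ∠Z = −∠Y = 52.19°

9.932 Ω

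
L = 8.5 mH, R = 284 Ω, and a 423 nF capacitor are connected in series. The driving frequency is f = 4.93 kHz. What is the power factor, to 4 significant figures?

ω = 2πf = 30980 rad/s
X_L = ωL = 263.3 Ω
X_C = 1/(ωC) = 76.32 Ω
Net reactance X = X_L − X_C = 187.0 Ω
Z = 284.0 + j187.0 Ω
|Z| = √(284.0² + 187.0²) = 340.0 Ω
∠Z = arctan(187.0/284.0) = 33.36°
cos φ = cos(33.36°) = 0.8352

0.8352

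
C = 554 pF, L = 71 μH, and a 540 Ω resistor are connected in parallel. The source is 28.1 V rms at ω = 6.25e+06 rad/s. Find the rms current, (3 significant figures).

X_L = ωL = 444 Ω
X_C = 1/(ωC) = 289 Ω
Parallel: admittances add. Y = 1/R + 1/(jωL) + jωC
Y = (0.00185 + j0.00121) S
|Y| = 0.00221 S → |Z| = 1/|Y| = 452 Ω, ∠Z = −∠Y = -33.1°
I = V/|Z| = 28.1/452 = 62.1 mA

62.1 mA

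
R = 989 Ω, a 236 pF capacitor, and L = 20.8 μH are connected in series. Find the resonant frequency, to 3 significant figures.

ω₀ = 1/√(LC) = 1/√(2.08e-05 × 2.36e-10) = 1.427e+07 rad/s
f₀ = ω₀/(2π) = 2.27 MHz

2.27 MHz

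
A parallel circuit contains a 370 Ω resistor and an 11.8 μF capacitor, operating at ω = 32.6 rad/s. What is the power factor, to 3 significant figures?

0.990

X_C = 1/(ωC) = 2600 Ω
Parallel: admittances add. Y = 1/R + jωC
Y = (0.00270 + j0.000385) S
|Y| = 0.00273 S → |Z| = 1/|Y| = 366 Ω, ∠Z = −∠Y = -8.10°
cos φ = cos(-8.10°) = 0.990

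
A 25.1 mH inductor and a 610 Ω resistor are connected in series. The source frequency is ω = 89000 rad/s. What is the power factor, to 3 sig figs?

X_L = ωL = 2230 Ω
Z = 610 + j2230 Ω
|Z| = √(610² + 2230²) = 2320 Ω
∠Z = arctan(2230/610) = 74.7°
cos φ = cos(74.7°) = 0.263

0.263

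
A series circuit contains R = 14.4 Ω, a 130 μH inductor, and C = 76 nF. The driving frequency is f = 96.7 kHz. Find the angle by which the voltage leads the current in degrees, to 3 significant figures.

ω = 2πf = 607600 rad/s
X_L = ωL = 79.0 Ω
X_C = 1/(ωC) = 21.7 Ω
Net reactance X = X_L − X_C = 57.3 Ω
Z = 14.4 + j57.3 Ω
|Z| = √(14.4² + 57.3²) = 59.1 Ω
∠Z = arctan(57.3/14.4) = 75.9°

75.9°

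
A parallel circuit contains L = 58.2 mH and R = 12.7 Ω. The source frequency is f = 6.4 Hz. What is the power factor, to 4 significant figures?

ω = 2πf = 40.21 rad/s
X_L = ωL = 2.340 Ω
Parallel: admittances add. Y = 1/R + 1/(jωL)
Y = (0.07874 − j0.4273) S
|Y| = 0.4345 S → |Z| = 1/|Y| = 2.302 Ω, ∠Z = −∠Y = 79.56°
cos φ = cos(79.56°) = 0.1812

0.1812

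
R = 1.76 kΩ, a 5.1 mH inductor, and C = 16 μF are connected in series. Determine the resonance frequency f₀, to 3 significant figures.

557 Hz

ω₀ = 1/√(LC) = 1/√(0.0051 × 1.6e-05) = 3501 rad/s
f₀ = ω₀/(2π) = 557 Hz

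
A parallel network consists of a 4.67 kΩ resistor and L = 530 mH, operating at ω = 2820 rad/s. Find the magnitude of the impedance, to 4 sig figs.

X_L = ωL = 1495 Ω
Parallel: admittances add. Y = 1/R + 1/(jωL)
Y = (0.0002141 − j0.0006691) S
|Y| = 0.0007025 S → |Z| = 1/|Y| = 1423 Ω, ∠Z = −∠Y = 72.25°

1423 Ω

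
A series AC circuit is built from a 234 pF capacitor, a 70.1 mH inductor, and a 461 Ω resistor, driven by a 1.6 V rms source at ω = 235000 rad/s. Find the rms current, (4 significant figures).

902.6 μA

X_L = ωL = 16470 Ω
X_C = 1/(ωC) = 18190 Ω
Net reactance X = X_L − X_C = -1712 Ω
Z = 461.0 − j1712 Ω
|Z| = √(461.0² + 1712²) = 1773 Ω
I = V/|Z| = 1.6/1773 = 902.6 μA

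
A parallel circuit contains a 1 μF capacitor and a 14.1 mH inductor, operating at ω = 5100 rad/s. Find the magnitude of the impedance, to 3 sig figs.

X_L = ωL = 71.9 Ω
X_C = 1/(ωC) = 196 Ω
Parallel: admittances add. Y = 1/(jωL) + jωC
Y = (0 − j0.00881) S
|Y| = 0.00881 S → |Z| = 1/|Y| = 114 Ω, ∠Z = −∠Y = 90.0°

114 Ω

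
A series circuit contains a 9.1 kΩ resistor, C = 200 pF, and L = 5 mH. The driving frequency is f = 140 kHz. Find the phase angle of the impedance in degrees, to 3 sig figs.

ω = 2πf = 879600 rad/s
X_L = ωL = 4400 Ω
X_C = 1/(ωC) = 5680 Ω
Net reactance X = X_L − X_C = -1290 Ω
Z = 9100 − j1290 Ω
|Z| = √(9100² + 1290²) = 9190 Ω
∠Z = arctan(-1290/9100) = -8.04°

-8.04°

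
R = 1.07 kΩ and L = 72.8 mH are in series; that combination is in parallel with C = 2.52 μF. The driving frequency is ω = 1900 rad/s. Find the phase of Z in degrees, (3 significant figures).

-78.9°

X_L = ωL = 138 Ω
X_C = 1/(ωC) = 209 Ω
Branch 1 (R+jX_L): Z₁ = 1070 + j138 Ω, |Z₁| = 1080 Ω
Branch 2 (−jX_C): Z₂ = −j209 Ω
Parallel: Z = Z₁Z₂/(Z₁+Z₂), |Z| = 210 Ω, ∠Z = -78.9°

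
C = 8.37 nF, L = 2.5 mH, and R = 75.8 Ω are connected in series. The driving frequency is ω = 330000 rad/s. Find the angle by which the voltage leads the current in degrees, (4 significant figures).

X_L = ωL = 825.0 Ω
X_C = 1/(ωC) = 362.0 Ω
Net reactance X = X_L − X_C = 463.0 Ω
Z = 75.80 + j463.0 Ω
|Z| = √(75.80² + 463.0²) = 469.1 Ω
∠Z = arctan(463.0/75.80) = 80.70°

80.70°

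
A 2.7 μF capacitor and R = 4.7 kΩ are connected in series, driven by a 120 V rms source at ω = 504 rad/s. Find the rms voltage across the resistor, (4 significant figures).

X_C = 1/(ωC) = 734.9 Ω
Z = 4700 − j734.9 Ω
|Z| = √(4700² + 734.9²) = 4757 Ω
I = V/|Z| = 25.23 mA
V_R = I·|Z_R| = 0.02523 × 4700 = 118.6 V

118.6 V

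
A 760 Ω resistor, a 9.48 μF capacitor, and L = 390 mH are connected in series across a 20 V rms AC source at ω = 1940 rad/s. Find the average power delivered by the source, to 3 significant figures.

X_L = ωL = 757 Ω
X_C = 1/(ωC) = 54.4 Ω
Net reactance X = X_L − X_C = 702 Ω
Z = 760 + j702 Ω
|Z| = √(760² + 702²) = 1030 Ω
∠Z = arctan(702/760) = 42.7°
I = V/|Z| = 19.3 mA
P = VI cos φ = 20 × 0.0193 × cos(42.7°) = 284 mW

284 mW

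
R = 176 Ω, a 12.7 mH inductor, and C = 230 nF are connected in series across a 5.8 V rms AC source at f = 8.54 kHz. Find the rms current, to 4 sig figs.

9.270 mA

ω = 2πf = 53660 rad/s
X_L = ωL = 681.5 Ω
X_C = 1/(ωC) = 81.03 Ω
Net reactance X = X_L − X_C = 600.4 Ω
Z = 176.0 + j600.4 Ω
|Z| = √(176.0² + 600.4²) = 625.7 Ω
I = V/|Z| = 5.8/625.7 = 9.270 mA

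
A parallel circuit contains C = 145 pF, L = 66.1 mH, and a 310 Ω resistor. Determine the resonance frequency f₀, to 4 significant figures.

ω₀ = 1/√(LC) = 1/√(0.0661 × 1.45e-10) = 323000 rad/s
f₀ = ω₀/(2π) = 51.41 kHz

51.41 kHz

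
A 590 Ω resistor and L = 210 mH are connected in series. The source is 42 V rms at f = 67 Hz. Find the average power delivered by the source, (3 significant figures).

2.92 W

ω = 2πf = 421.0 rad/s
X_L = ωL = 88.4 Ω
Z = 590 + j88.4 Ω
|Z| = √(590² + 88.4²) = 597 Ω
∠Z = arctan(88.4/590) = 8.52°
I = V/|Z| = 70.4 mA
P = VI cos φ = 42 × 0.0704 × cos(8.52°) = 2.92 W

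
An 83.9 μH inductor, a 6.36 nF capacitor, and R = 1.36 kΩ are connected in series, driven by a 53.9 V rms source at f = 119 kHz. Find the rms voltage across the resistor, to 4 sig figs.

53.59 V

ω = 2πf = 747700 rad/s
X_L = ωL = 62.73 Ω
X_C = 1/(ωC) = 210.3 Ω
Net reactance X = X_L − X_C = -147.6 Ω
Z = 1360 − j147.6 Ω
|Z| = √(1360² + 147.6²) = 1368 Ω
I = V/|Z| = 39.40 mA
V_R = I·|Z_R| = 0.03940 × 1360 = 53.59 V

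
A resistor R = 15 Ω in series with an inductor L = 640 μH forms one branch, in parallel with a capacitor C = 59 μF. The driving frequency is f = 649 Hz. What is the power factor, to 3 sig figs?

ω = 2πf = 4078 rad/s
X_L = ωL = 2.61 Ω
X_C = 1/(ωC) = 4.16 Ω
Branch 1 (R+jX_L): Z₁ = 15.0 + j2.61 Ω, |Z₁| = 15.2 Ω
Branch 2 (−jX_C): Z₂ = −j4.16 Ω
Parallel: Z = Z₁Z₂/(Z₁+Z₂), |Z| = 4.20 Ω, ∠Z = -74.2°
cos φ = cos(-74.2°) = 0.272

0.272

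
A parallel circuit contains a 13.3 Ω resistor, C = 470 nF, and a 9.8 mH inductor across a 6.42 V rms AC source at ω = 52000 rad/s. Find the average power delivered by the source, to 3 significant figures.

X_L = ωL = 510 Ω
X_C = 1/(ωC) = 40.9 Ω
Parallel: admittances add. Y = 1/R + 1/(jωL) + jωC
Y = (0.0752 + j0.0225) S
|Y| = 0.0785 S → |Z| = 1/|Y| = 12.7 Ω, ∠Z = −∠Y = -16.6°
I = V/|Z| = 504 mA
P = VI cos φ = 6.42 × 0.504 × cos(-16.6°) = 3.10 W

3.10 W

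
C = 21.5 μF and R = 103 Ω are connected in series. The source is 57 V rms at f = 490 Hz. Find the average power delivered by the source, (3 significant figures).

30.9 W

ω = 2πf = 3079 rad/s
X_C = 1/(ωC) = 15.1 Ω
Z = 103 − j15.1 Ω
|Z| = √(103² + 15.1²) = 104 Ω
∠Z = arctan(-15.1/103) = -8.34°
I = V/|Z| = 548 mA
P = VI cos φ = 57 × 0.548 × cos(-8.34°) = 30.9 W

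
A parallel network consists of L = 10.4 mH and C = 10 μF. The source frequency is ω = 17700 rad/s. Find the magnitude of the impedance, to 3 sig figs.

X_L = ωL = 184 Ω
X_C = 1/(ωC) = 5.65 Ω
Parallel: admittances add. Y = 1/(jωL) + jωC
Y = (0 + j0.172) S
|Y| = 0.172 S → |Z| = 1/|Y| = 5.83 Ω, ∠Z = −∠Y = -90.0°

5.83 Ω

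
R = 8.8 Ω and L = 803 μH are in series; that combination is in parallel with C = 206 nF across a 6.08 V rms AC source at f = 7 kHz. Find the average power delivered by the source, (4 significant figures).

245.6 mW

ω = 2πf = 43980 rad/s
X_L = ωL = 35.32 Ω
X_C = 1/(ωC) = 110.4 Ω
Branch 1 (R+jX_L): Z₁ = 8.800 + j35.32 Ω, |Z₁| = 36.40 Ω
Branch 2 (−jX_C): Z₂ = −j110.4 Ω
Parallel: Z = Z₁Z₂/(Z₁+Z₂), |Z| = 53.16 Ω, ∠Z = 69.32°
I = V/|Z| = 114.4 mA
P = VI cos φ = 6.08 × 0.1144 × cos(69.32°) = 245.6 mW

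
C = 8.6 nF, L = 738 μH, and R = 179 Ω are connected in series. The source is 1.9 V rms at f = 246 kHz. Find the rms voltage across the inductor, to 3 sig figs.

ω = 2πf = 1.546e+06 rad/s
X_L = ωL = 1140 Ω
X_C = 1/(ωC) = 75.2 Ω
Net reactance X = X_L − X_C = 1070 Ω
Z = 179 + j1070 Ω
|Z| = √(179² + 1070²) = 1080 Ω
I = V/|Z| = 1.76 mA
V_L = I·|Z_L| = 0.00176 × 1140 = 2.01 V

2.01 V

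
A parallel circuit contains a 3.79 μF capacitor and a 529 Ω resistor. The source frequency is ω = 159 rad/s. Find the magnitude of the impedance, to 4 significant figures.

X_C = 1/(ωC) = 1659 Ω
Parallel: admittances add. Y = 1/R + jωC
Y = (0.001890 + j0.0006026) S
|Y| = 0.001984 S → |Z| = 1/|Y| = 504.0 Ω, ∠Z = −∠Y = -17.68°

504.0 Ω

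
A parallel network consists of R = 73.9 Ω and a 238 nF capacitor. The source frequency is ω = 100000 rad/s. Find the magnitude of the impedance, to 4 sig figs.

36.53 Ω

X_C = 1/(ωC) = 42.02 Ω
Parallel: admittances add. Y = 1/R + jωC
Y = (0.01353 + j0.02380) S
|Y| = 0.02738 S → |Z| = 1/|Y| = 36.53 Ω, ∠Z = −∠Y = -60.38°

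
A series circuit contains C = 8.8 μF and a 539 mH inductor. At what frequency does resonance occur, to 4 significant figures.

ω₀ = 1/√(LC) = 1/√(0.539 × 8.8e-06) = 459.2 rad/s
f₀ = ω₀/(2π) = 73.08 Hz

73.08 Hz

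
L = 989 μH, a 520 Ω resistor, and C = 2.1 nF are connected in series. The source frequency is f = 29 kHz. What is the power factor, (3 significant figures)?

0.209

ω = 2πf = 182200 rad/s
X_L = ωL = 180 Ω
X_C = 1/(ωC) = 2610 Ω
Net reactance X = X_L − X_C = -2430 Ω
Z = 520 − j2430 Ω
|Z| = √(520² + 2430²) = 2490 Ω
∠Z = arctan(-2430/520) = -77.9°
cos φ = cos(-77.9°) = 0.209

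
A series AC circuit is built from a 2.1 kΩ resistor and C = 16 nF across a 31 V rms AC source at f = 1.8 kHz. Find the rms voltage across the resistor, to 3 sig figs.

ω = 2πf = 11310 rad/s
X_C = 1/(ωC) = 5530 Ω
Z = 2100 − j5530 Ω
|Z| = √(2100² + 5530²) = 5910 Ω
I = V/|Z| = 5.24 mA
V_R = I·|Z_R| = 0.00524 × 2100 = 11.0 V

11.0 V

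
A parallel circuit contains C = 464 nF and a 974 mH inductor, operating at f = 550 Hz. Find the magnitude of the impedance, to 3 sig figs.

ω = 2πf = 3456 rad/s
X_L = ωL = 3370 Ω
X_C = 1/(ωC) = 624 Ω
Parallel: admittances add. Y = 1/(jωL) + jωC
Y = (0 + j0.00131) S
|Y| = 0.00131 S → |Z| = 1/|Y| = 765 Ω, ∠Z = −∠Y = -90.0°

765 Ω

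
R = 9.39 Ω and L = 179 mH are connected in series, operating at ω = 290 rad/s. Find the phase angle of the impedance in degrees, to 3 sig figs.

79.7°

X_L = ωL = 51.9 Ω
Z = 9.39 + j51.9 Ω
|Z| = √(9.39² + 51.9²) = 52.8 Ω
∠Z = arctan(51.9/9.39) = 79.7°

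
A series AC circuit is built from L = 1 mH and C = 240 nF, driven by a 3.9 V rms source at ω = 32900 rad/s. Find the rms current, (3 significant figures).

X_L = ωL = 32.9 Ω
X_C = 1/(ωC) = 127 Ω
Net reactance X = X_L − X_C = -93.7 Ω
Z = − j93.7 Ω
|Z| = √(0² + 93.7²) = 93.7 Ω
I = V/|Z| = 3.9/93.7 = 41.6 mA

41.6 mA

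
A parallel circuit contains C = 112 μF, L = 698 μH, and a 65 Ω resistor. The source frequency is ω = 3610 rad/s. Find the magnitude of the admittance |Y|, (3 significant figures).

X_L = ωL = 2.52 Ω
X_C = 1/(ωC) = 2.47 Ω
Parallel: admittances add. Y = 1/R + 1/(jωL) + jωC
Y = (0.0154 + j0.00746) S
|Y| = 0.0171 S → |Z| = 1/|Y| = 58.5 Ω, ∠Z = −∠Y = -25.9°

17.1 mS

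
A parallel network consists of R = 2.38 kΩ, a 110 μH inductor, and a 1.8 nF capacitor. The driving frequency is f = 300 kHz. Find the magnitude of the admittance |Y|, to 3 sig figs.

1.49 mS

ω = 2πf = 1.885e+06 rad/s
X_L = ωL = 207 Ω
X_C = 1/(ωC) = 295 Ω
Parallel: admittances add. Y = 1/R + 1/(jωL) + jωC
Y = (0.000420 − j0.00143) S
|Y| = 0.00149 S → |Z| = 1/|Y| = 671 Ω, ∠Z = −∠Y = 73.6°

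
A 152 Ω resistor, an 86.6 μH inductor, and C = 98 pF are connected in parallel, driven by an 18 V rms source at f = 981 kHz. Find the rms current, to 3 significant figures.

ω = 2πf = 6.164e+06 rad/s
X_L = ωL = 534 Ω
X_C = 1/(ωC) = 1660 Ω
Parallel: admittances add. Y = 1/R + 1/(jωL) + jωC
Y = (0.00658 − j0.00127) S
|Y| = 0.00670 S → |Z| = 1/|Y| = 149 Ω, ∠Z = −∠Y = 10.9°
I = V/|Z| = 18/149 = 121 mA

121 mA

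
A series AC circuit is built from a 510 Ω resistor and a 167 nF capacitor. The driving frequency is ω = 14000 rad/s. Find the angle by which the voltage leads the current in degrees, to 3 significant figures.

X_C = 1/(ωC) = 428 Ω
Z = 510 − j428 Ω
|Z| = √(510² + 428²) = 666 Ω
∠Z = arctan(-428/510) = -40.0°

-40.0°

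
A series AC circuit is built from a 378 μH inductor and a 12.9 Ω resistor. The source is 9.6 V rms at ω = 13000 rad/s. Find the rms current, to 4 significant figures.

X_L = ωL = 4.914 Ω
Z = 12.90 + j4.914 Ω
|Z| = √(12.90² + 4.914²) = 13.80 Ω
I = V/|Z| = 9.6/13.80 = 695.4 mA

695.4 mA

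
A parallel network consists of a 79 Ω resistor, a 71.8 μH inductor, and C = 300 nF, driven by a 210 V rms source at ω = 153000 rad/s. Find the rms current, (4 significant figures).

9.843 A

X_L = ωL = 10.99 Ω
X_C = 1/(ωC) = 21.79 Ω
Parallel: admittances add. Y = 1/R + 1/(jωL) + jωC
Y = (0.01266 − j0.04513) S
|Y| = 0.04687 S → |Z| = 1/|Y| = 21.33 Ω, ∠Z = −∠Y = 74.33°
I = V/|Z| = 210/21.33 = 9.843 A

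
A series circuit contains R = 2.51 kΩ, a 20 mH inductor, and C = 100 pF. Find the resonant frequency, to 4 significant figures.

ω₀ = 1/√(LC) = 1/√(0.02 × 1e-10) = 707100 rad/s
f₀ = ω₀/(2π) = 112.5 kHz

112.5 kHz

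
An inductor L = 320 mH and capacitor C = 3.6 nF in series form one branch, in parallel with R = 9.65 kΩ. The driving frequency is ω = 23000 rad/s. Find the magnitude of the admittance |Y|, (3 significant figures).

236 μS

X_L = ωL = 7360 Ω
X_C = 1/(ωC) = 12100 Ω
Branch 1: Z₁ = R = 9650 Ω
Branch 2 (series LC): Z₂ = j(X_L − X_C) = −j4720 Ω
Parallel: Z = Z₁Z₂/(Z₁+Z₂), |Z| = 4240 Ω, ∠Z = -63.9°
|Y| = 1/|Z| = 236 μS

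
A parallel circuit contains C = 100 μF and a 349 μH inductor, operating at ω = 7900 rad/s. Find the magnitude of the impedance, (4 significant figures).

X_L = ωL = 2.757 Ω
X_C = 1/(ωC) = 1.266 Ω
Parallel: admittances add. Y = 1/(jωL) + jωC
Y = (0 + j0.4273) S
|Y| = 0.4273 S → |Z| = 1/|Y| = 2.340 Ω, ∠Z = −∠Y = -90.00°

2.340 Ω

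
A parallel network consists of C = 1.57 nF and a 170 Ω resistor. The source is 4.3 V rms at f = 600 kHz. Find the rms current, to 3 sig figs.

35.9 mA

ω = 2πf = 3.77e+06 rad/s
X_C = 1/(ωC) = 169 Ω
Parallel: admittances add. Y = 1/R + jωC
Y = (0.00588 + j0.00592) S
|Y| = 0.00834 S → |Z| = 1/|Y| = 120 Ω, ∠Z = −∠Y = -45.2°
I = V/|Z| = 4.3/120 = 35.9 mA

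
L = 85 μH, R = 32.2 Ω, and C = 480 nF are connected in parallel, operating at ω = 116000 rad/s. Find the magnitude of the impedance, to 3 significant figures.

X_L = ωL = 9.86 Ω
X_C = 1/(ωC) = 18.0 Ω
Parallel: admittances add. Y = 1/R + 1/(jωL) + jωC
Y = (0.0311 − j0.0457) S
|Y| = 0.0553 S → |Z| = 1/|Y| = 18.1 Ω, ∠Z = −∠Y = 55.8°

18.1 Ω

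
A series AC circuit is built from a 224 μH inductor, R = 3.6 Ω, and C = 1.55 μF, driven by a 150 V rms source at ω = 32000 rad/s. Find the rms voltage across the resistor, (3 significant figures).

40.1 V

X_L = ωL = 7.17 Ω
X_C = 1/(ωC) = 20.2 Ω
Net reactance X = X_L − X_C = -13.0 Ω
Z = 3.60 − j13.0 Ω
|Z| = √(3.60² + 13.0²) = 13.5 Ω
I = V/|Z| = 11.1 A
V_R = I·|Z_R| = 11.1 × 3.60 = 40.1 V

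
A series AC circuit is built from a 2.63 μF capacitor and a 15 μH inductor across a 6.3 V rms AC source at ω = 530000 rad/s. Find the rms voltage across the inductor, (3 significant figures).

6.92 V

X_L = ωL = 7.95 Ω
X_C = 1/(ωC) = 0.717 Ω
Net reactance X = X_L − X_C = 7.23 Ω
Z = j7.23 Ω
|Z| = √(0² + 7.23²) = 7.23 Ω
I = V/|Z| = 871 mA
V_L = I·|Z_L| = 0.871 × 7.95 = 6.92 V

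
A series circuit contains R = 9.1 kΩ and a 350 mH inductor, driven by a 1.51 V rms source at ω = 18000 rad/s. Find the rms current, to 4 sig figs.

136.4 μA

X_L = ωL = 6300 Ω
Z = 9100 + j6300 Ω
|Z| = √(9100² + 6300²) = 11070 Ω
I = V/|Z| = 1.51/11070 = 136.4 μA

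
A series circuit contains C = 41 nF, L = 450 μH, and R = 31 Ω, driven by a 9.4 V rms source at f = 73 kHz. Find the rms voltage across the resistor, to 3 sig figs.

1.86 V

ω = 2πf = 458700 rad/s
X_L = ωL = 206 Ω
X_C = 1/(ωC) = 53.2 Ω
Net reactance X = X_L − X_C = 153 Ω
Z = 31.0 + j153 Ω
|Z| = √(31.0² + 153²) = 156 Ω
I = V/|Z| = 60.1 mA
V_R = I·|Z_R| = 0.0601 × 31.0 = 1.86 V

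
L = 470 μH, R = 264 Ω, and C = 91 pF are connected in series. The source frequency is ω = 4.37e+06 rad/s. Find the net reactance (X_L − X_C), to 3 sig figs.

X_L = ωL = 2050 Ω
X_C = 1/(ωC) = 2510 Ω
X = 2050 − 2510 = -461 Ω

-461 Ω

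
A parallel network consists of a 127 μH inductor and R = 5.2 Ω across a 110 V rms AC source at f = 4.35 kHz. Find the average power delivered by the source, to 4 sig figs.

2.327 kW

ω = 2πf = 27330 rad/s
X_L = ωL = 3.471 Ω
Parallel: admittances add. Y = 1/R + 1/(jωL)
Y = (0.1923 − j0.2881) S
|Y| = 0.3464 S → |Z| = 1/|Y| = 2.887 Ω, ∠Z = −∠Y = 56.28°
I = V/|Z| = 38.10 A
P = VI cos φ = 110 × 38.10 × cos(56.28°) = 2.327 kW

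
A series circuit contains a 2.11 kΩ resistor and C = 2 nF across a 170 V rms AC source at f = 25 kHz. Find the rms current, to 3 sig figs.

ω = 2πf = 157100 rad/s
X_C = 1/(ωC) = 3180 Ω
Z = 2110 − j3180 Ω
|Z| = √(2110² + 3180²) = 3820 Ω
I = V/|Z| = 170/3820 = 44.5 mA

44.5 mA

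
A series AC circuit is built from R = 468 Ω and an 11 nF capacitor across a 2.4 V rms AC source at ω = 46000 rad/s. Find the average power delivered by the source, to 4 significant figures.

X_C = 1/(ωC) = 1976 Ω
Z = 468.0 − j1976 Ω
|Z| = √(468.0² + 1976²) = 2031 Ω
∠Z = arctan(-1976/468.0) = -76.68°
I = V/|Z| = 1.182 mA
P = VI cos φ = 2.4 × 0.001182 × cos(-76.68°) = 653.5 μW

653.5 μW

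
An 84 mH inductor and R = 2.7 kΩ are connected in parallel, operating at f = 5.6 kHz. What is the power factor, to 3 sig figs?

0.738

ω = 2πf = 35190 rad/s
X_L = ωL = 2960 Ω
Parallel: admittances add. Y = 1/R + 1/(jωL)
Y = (0.000370 − j0.000338) S
|Y| = 0.000502 S → |Z| = 1/|Y| = 1990 Ω, ∠Z = −∠Y = 42.4°
cos φ = cos(42.4°) = 0.738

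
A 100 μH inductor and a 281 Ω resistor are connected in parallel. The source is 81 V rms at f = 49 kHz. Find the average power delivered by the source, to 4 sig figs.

23.35 W

ω = 2πf = 307900 rad/s
X_L = ωL = 30.79 Ω
Parallel: admittances add. Y = 1/R + 1/(jωL)
Y = (0.003559 − j0.03248) S
|Y| = 0.03267 S → |Z| = 1/|Y| = 30.60 Ω, ∠Z = −∠Y = 83.75°
I = V/|Z| = 2.647 A
P = VI cos φ = 81 × 2.647 × cos(83.75°) = 23.35 W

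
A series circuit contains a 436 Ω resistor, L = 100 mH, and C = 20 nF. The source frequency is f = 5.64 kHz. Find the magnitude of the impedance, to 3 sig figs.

ω = 2πf = 35440 rad/s
X_L = ωL = 3540 Ω
X_C = 1/(ωC) = 1410 Ω
Net reactance X = X_L − X_C = 2130 Ω
Z = 436 + j2130 Ω
|Z| = √(436² + 2130²) = 2180 Ω

2180 Ω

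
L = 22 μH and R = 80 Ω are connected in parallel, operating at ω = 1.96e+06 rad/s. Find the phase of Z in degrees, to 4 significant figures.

X_L = ωL = 43.12 Ω
Parallel: admittances add. Y = 1/R + 1/(jωL)
Y = (0.01250 − j0.02319) S
|Y| = 0.02635 S → |Z| = 1/|Y| = 37.96 Ω, ∠Z = −∠Y = 61.68°

61.68°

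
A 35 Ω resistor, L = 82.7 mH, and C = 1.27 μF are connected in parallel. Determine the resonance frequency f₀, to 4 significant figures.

ω₀ = 1/√(LC) = 1/√(0.0827 × 1.27e-06) = 3086 rad/s
f₀ = ω₀/(2π) = 491.1 Hz

491.1 Hz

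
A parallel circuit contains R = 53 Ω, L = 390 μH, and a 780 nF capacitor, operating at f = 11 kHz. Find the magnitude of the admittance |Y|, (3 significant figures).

ω = 2πf = 69120 rad/s
X_L = ωL = 27.0 Ω
X_C = 1/(ωC) = 18.5 Ω
Parallel: admittances add. Y = 1/R + 1/(jωL) + jωC
Y = (0.0189 + j0.0168) S
|Y| = 0.0253 S → |Z| = 1/|Y| = 39.6 Ω, ∠Z = −∠Y = -41.7°

25.3 mS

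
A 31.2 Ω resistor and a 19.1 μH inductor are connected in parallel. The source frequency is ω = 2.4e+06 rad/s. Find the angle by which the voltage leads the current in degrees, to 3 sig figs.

34.2°

X_L = ωL = 45.8 Ω
Parallel: admittances add. Y = 1/R + 1/(jωL)
Y = (0.0321 − j0.0218) S
|Y| = 0.0388 S → |Z| = 1/|Y| = 25.8 Ω, ∠Z = −∠Y = 34.2°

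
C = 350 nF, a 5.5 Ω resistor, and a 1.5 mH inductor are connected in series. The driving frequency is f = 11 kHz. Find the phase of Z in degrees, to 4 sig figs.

ω = 2πf = 69120 rad/s
X_L = ωL = 103.7 Ω
X_C = 1/(ωC) = 41.34 Ω
Net reactance X = X_L − X_C = 62.33 Ω
Z = 5.500 + j62.33 Ω
|Z| = √(5.500² + 62.33²) = 62.58 Ω
∠Z = arctan(62.33/5.500) = 84.96°

84.96°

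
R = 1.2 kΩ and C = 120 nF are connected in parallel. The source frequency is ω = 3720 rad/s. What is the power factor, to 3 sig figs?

0.881

X_C = 1/(ωC) = 2240 Ω
Parallel: admittances add. Y = 1/R + jωC
Y = (0.000833 + j0.000446) S
|Y| = 0.000945 S → |Z| = 1/|Y| = 1060 Ω, ∠Z = −∠Y = -28.2°
cos φ = cos(-28.2°) = 0.881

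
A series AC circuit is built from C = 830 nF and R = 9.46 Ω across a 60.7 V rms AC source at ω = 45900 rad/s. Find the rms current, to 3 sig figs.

X_C = 1/(ωC) = 26.2 Ω
Z = 9.46 − j26.2 Ω
|Z| = √(9.46² + 26.2²) = 27.9 Ω
I = V/|Z| = 60.7/27.9 = 2.18 A

2.18 A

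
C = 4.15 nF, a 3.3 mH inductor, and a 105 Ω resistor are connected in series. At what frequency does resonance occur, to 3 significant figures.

43.0 kHz

ω₀ = 1/√(LC) = 1/√(0.0033 × 4.15e-09) = 270200 rad/s
f₀ = ω₀/(2π) = 43.0 kHz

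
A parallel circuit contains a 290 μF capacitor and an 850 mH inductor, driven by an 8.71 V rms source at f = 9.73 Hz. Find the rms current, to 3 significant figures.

ω = 2πf = 61.14 rad/s
X_L = ωL = 52.0 Ω
X_C = 1/(ωC) = 56.4 Ω
Parallel: admittances add. Y = 1/(jωL) + jωC
Y = (0 − j0.00151) S
|Y| = 0.00151 S → |Z| = 1/|Y| = 660 Ω, ∠Z = −∠Y = 90.0°
I = V/|Z| = 8.71/660 = 13.2 mA

13.2 mA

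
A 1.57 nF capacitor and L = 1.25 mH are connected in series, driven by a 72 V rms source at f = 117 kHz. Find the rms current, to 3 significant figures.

1.37 A

ω = 2πf = 735100 rad/s
X_L = ωL = 919 Ω
X_C = 1/(ωC) = 866 Ω
Net reactance X = X_L − X_C = 52.5 Ω
Z = j52.5 Ω
|Z| = √(0² + 52.5²) = 52.5 Ω
I = V/|Z| = 72/52.5 = 1.37 A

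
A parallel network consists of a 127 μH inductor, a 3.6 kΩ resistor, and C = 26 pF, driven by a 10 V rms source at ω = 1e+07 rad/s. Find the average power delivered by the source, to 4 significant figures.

27.78 mW

X_L = ωL = 1270 Ω
X_C = 1/(ωC) = 3846 Ω
Parallel: admittances add. Y = 1/R + 1/(jωL) + jωC
Y = (0.0002778 − j0.0005274) S
|Y| = 0.0005961 S → |Z| = 1/|Y| = 1678 Ω, ∠Z = −∠Y = 62.22°
I = V/|Z| = 5.961 mA
P = VI cos φ = 10 × 0.005961 × cos(62.22°) = 27.78 mW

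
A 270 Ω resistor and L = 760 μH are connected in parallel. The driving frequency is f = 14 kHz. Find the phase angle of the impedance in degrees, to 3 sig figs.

76.1°

ω = 2πf = 87960 rad/s
X_L = ωL = 66.9 Ω
Parallel: admittances add. Y = 1/R + 1/(jωL)
Y = (0.00370 − j0.0150) S
|Y| = 0.0154 S → |Z| = 1/|Y| = 64.9 Ω, ∠Z = −∠Y = 76.1°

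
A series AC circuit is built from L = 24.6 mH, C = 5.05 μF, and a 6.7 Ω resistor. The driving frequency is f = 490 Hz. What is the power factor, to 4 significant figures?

0.5060

ω = 2πf = 3079 rad/s
X_L = ωL = 75.74 Ω
X_C = 1/(ωC) = 64.32 Ω
Net reactance X = X_L − X_C = 11.42 Ω
Z = 6.700 + j11.42 Ω
|Z| = √(6.700² + 11.42²) = 13.24 Ω
∠Z = arctan(11.42/6.700) = 59.60°
cos φ = cos(59.60°) = 0.5060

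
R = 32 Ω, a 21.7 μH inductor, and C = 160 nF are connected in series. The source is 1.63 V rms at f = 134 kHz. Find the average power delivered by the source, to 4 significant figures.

ω = 2πf = 841900 rad/s
X_L = ωL = 18.27 Ω
X_C = 1/(ωC) = 7.423 Ω
Net reactance X = X_L − X_C = 10.85 Ω
Z = 32.00 + j10.85 Ω
|Z| = √(32.00² + 10.85²) = 33.79 Ω
∠Z = arctan(10.85/32.00) = 18.73°
I = V/|Z| = 48.24 mA
P = VI cos φ = 1.63 × 0.04824 × cos(18.73°) = 74.47 mW

74.47 mW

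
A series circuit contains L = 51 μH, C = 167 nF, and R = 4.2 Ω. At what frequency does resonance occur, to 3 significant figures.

ω₀ = 1/√(LC) = 1/√(5.1e-05 × 1.67e-07) = 342700 rad/s
f₀ = ω₀/(2π) = 54.5 kHz

54.5 kHz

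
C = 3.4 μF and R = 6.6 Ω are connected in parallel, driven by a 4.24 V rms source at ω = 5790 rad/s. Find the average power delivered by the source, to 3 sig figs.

2.72 W

X_C = 1/(ωC) = 50.8 Ω
Parallel: admittances add. Y = 1/R + jωC
Y = (0.152 + j0.0197) S
|Y| = 0.153 S → |Z| = 1/|Y| = 6.54 Ω, ∠Z = −∠Y = -7.40°
I = V/|Z| = 648 mA
P = VI cos φ = 4.24 × 0.648 × cos(-7.40°) = 2.72 W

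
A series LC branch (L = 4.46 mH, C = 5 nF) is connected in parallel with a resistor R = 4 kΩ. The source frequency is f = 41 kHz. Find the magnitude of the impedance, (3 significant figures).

ω = 2πf = 257600 rad/s
X_L = ωL = 1150 Ω
X_C = 1/(ωC) = 776 Ω
Branch 1: Z₁ = R = 4000 Ω
Branch 2 (series LC): Z₂ = j(X_L − X_C) = j373 Ω
Parallel: Z = Z₁Z₂/(Z₁+Z₂), |Z| = 371 Ω, ∠Z = 84.7°

371 Ω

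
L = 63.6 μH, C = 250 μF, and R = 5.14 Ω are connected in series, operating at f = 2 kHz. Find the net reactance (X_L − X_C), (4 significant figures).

ω = 2πf = 12570 rad/s
X_L = ωL = 0.7992 Ω
X_C = 1/(ωC) = 0.3183 Ω
X = 0.7992 − 0.3183 = 0.4809 Ω

0.4809 Ω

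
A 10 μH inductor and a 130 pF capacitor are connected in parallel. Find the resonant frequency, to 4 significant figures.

ω₀ = 1/√(LC) = 1/√(1e-05 × 1.3e-10) = 2.774e+07 rad/s
f₀ = ω₀/(2π) = 4.414 MHz

4.414 MHz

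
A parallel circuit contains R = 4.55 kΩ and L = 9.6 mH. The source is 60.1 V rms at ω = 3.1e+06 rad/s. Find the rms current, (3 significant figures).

13.4 mA

X_L = ωL = 29800 Ω
Parallel: admittances add. Y = 1/R + 1/(jωL)
Y = (0.000220 − j3.36e-05) S
|Y| = 0.000222 S → |Z| = 1/|Y| = 4500 Ω, ∠Z = −∠Y = 8.69°
I = V/|Z| = 60.1/4500 = 13.4 mA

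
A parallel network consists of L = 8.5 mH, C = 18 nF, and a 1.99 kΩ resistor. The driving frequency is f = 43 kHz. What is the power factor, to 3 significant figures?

0.113

ω = 2πf = 270200 rad/s
X_L = ωL = 2300 Ω
X_C = 1/(ωC) = 206 Ω
Parallel: admittances add. Y = 1/R + 1/(jωL) + jωC
Y = (0.000503 + j0.00443) S
|Y| = 0.00446 S → |Z| = 1/|Y| = 224 Ω, ∠Z = −∠Y = -83.5°
cos φ = cos(-83.5°) = 0.113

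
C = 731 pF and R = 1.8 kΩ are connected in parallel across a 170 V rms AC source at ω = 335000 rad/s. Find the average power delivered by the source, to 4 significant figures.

X_C = 1/(ωC) = 4084 Ω
Parallel: admittances add. Y = 1/R + jωC
Y = (0.0005556 + j0.0002449) S
|Y| = 0.0006071 S → |Z| = 1/|Y| = 1647 Ω, ∠Z = −∠Y = -23.79°
I = V/|Z| = 103.2 mA
P = VI cos φ = 170 × 0.1032 × cos(-23.79°) = 16.06 W

16.06 W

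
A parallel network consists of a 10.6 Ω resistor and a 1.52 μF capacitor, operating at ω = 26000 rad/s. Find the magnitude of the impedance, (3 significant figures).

X_C = 1/(ωC) = 25.3 Ω
Parallel: admittances add. Y = 1/R + jωC
Y = (0.0943 + j0.0395) S
|Y| = 0.102 S → |Z| = 1/|Y| = 9.78 Ω, ∠Z = −∠Y = -22.7°

9.78 Ω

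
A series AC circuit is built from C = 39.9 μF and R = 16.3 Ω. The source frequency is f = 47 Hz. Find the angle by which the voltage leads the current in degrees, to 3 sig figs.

ω = 2πf = 295.3 rad/s
X_C = 1/(ωC) = 84.9 Ω
Z = 16.3 − j84.9 Ω
|Z| = √(16.3² + 84.9²) = 86.4 Ω
∠Z = arctan(-84.9/16.3) = -79.1°

-79.1°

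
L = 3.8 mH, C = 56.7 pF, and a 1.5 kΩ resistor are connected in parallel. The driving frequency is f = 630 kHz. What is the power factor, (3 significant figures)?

0.973

ω = 2πf = 3.958e+06 rad/s
X_L = ωL = 15000 Ω
X_C = 1/(ωC) = 4460 Ω
Parallel: admittances add. Y = 1/R + 1/(jωL) + jωC
Y = (0.000667 + j0.000158) S
|Y| = 0.000685 S → |Z| = 1/|Y| = 1460 Ω, ∠Z = −∠Y = -13.3°
cos φ = cos(-13.3°) = 0.973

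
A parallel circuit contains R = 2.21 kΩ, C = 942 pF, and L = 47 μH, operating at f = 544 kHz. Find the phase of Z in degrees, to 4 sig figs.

ω = 2πf = 3.418e+06 rad/s
X_L = ωL = 160.6 Ω
X_C = 1/(ωC) = 310.6 Ω
Parallel: admittances add. Y = 1/R + 1/(jωL) + jωC
Y = (0.0004525 − j0.003005) S
|Y| = 0.003039 S → |Z| = 1/|Y| = 329.1 Ω, ∠Z = −∠Y = 81.44°

81.44°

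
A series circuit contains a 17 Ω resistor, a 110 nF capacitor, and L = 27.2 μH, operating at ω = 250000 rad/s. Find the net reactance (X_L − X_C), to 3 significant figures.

X_L = ωL = 6.80 Ω
X_C = 1/(ωC) = 36.4 Ω
X = 6.80 − 36.4 = -29.6 Ω

-29.6 Ω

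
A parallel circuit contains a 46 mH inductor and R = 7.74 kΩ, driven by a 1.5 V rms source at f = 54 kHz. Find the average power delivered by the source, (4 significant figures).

ω = 2πf = 339300 rad/s
X_L = ωL = 15610 Ω
Parallel: admittances add. Y = 1/R + 1/(jωL)
Y = (0.0001292 − j6.407e-05) S
|Y| = 0.0001442 S → |Z| = 1/|Y| = 6934 Ω, ∠Z = −∠Y = 26.38°
I = V/|Z| = 216.3 μA
P = VI cos φ = 1.5 × 0.0002163 × cos(26.38°) = 290.7 μW

290.7 μW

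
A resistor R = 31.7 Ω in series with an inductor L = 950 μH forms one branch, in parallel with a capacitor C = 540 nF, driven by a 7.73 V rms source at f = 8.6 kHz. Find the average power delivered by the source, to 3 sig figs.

520 mW

ω = 2πf = 54040 rad/s
X_L = ωL = 51.3 Ω
X_C = 1/(ωC) = 34.3 Ω
Branch 1 (R+jX_L): Z₁ = 31.7 + j51.3 Ω, |Z₁| = 60.3 Ω
Branch 2 (−jX_C): Z₂ = −j34.3 Ω
Parallel: Z = Z₁Z₂/(Z₁+Z₂), |Z| = 57.4 Ω, ∠Z = -60.0°
I = V/|Z| = 135 mA
P = VI cos φ = 7.73 × 0.135 × cos(-60.0°) = 520 mW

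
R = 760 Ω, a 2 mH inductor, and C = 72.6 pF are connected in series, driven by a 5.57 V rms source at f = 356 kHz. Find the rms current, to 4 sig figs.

ω = 2πf = 2.237e+06 rad/s
X_L = ωL = 4474 Ω
X_C = 1/(ωC) = 6158 Ω
Net reactance X = X_L − X_C = -1684 Ω
Z = 760.0 − j1684 Ω
|Z| = √(760.0² + 1684²) = 1848 Ω
I = V/|Z| = 5.57/1848 = 3.014 mA

3.014 mA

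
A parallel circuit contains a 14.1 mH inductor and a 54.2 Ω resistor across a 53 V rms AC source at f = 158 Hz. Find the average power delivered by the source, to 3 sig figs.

51.8 W

ω = 2πf = 992.7 rad/s
X_L = ωL = 14.0 Ω
Parallel: admittances add. Y = 1/R + 1/(jωL)
Y = (0.0185 − j0.0714) S
|Y| = 0.0738 S → |Z| = 1/|Y| = 13.6 Ω, ∠Z = −∠Y = 75.5°
I = V/|Z| = 3.91 A
P = VI cos φ = 53 × 3.91 × cos(75.5°) = 51.8 W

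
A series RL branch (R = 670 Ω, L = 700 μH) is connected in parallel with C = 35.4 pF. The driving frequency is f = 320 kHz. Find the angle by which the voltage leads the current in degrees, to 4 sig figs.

ω = 2πf = 2.011e+06 rad/s
X_L = ωL = 1407 Ω
X_C = 1/(ωC) = 14050 Ω
Branch 1 (R+jX_L): Z₁ = 670.0 + j1407 Ω, |Z₁| = 1559 Ω
Branch 2 (−jX_C): Z₂ = −j14050 Ω
Parallel: Z = Z₁Z₂/(Z₁+Z₂), |Z| = 1730 Ω, ∠Z = 61.51°

61.51°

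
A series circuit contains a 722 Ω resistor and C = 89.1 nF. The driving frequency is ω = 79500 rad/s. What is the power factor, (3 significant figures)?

X_C = 1/(ωC) = 141 Ω
Z = 722 − j141 Ω
|Z| = √(722² + 141²) = 736 Ω
∠Z = arctan(-141/722) = -11.1°
cos φ = cos(-11.1°) = 0.981

0.981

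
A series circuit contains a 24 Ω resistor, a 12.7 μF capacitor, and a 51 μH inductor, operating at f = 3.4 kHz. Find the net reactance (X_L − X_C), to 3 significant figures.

ω = 2πf = 21360 rad/s
X_L = ωL = 1.09 Ω
X_C = 1/(ωC) = 3.69 Ω
X = 1.09 − 3.69 = -2.60 Ω

-2.60 Ω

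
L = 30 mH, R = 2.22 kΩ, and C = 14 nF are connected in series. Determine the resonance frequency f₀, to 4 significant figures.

7.766 kHz

ω₀ = 1/√(LC) = 1/√(0.03 × 1.4e-08) = 48800 rad/s
f₀ = ω₀/(2π) = 7.766 kHz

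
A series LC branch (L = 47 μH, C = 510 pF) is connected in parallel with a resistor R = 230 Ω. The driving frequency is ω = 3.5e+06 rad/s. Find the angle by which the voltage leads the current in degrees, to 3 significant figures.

X_L = ωL = 164 Ω
X_C = 1/(ωC) = 560 Ω
Branch 1: Z₁ = R = 230 Ω
Branch 2 (series LC): Z₂ = j(X_L − X_C) = −j396 Ω
Parallel: Z = Z₁Z₂/(Z₁+Z₂), |Z| = 199 Ω, ∠Z = -30.2°

-30.2°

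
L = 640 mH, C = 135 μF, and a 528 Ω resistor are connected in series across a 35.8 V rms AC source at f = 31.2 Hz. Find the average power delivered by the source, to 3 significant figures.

2.36 W

ω = 2πf = 196.0 rad/s
X_L = ωL = 125 Ω
X_C = 1/(ωC) = 37.8 Ω
Net reactance X = X_L − X_C = 87.7 Ω
Z = 528 + j87.7 Ω
|Z| = √(528² + 87.7²) = 535 Ω
∠Z = arctan(87.7/528) = 9.43°
I = V/|Z| = 66.9 mA
P = VI cos φ = 35.8 × 0.0669 × cos(9.43°) = 2.36 W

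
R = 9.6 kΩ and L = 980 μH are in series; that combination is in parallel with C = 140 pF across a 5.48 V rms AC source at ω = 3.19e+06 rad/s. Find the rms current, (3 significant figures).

2.34 mA

X_L = ωL = 3130 Ω
X_C = 1/(ωC) = 2240 Ω
Branch 1 (R+jX_L): Z₁ = 9600 + j3130 Ω, |Z₁| = 10100 Ω
Branch 2 (−jX_C): Z₂ = −j2240 Ω
Parallel: Z = Z₁Z₂/(Z₁+Z₂), |Z| = 2340 Ω, ∠Z = -77.2°
I = V/|Z| = 5.48/2340 = 2.34 mA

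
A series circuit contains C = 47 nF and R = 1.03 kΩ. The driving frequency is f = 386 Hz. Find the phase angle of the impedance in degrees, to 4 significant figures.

-83.30°

ω = 2πf = 2425 rad/s
X_C = 1/(ωC) = 8773 Ω
Z = 1030 − j8773 Ω
|Z| = √(1030² + 8773²) = 8833 Ω
∠Z = arctan(-8773/1030) = -83.30°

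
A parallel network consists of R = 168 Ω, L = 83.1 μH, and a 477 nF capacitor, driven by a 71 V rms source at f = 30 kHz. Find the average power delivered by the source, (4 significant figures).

30.01 W

ω = 2πf = 188500 rad/s
X_L = ωL = 15.66 Ω
X_C = 1/(ωC) = 11.12 Ω
Parallel: admittances add. Y = 1/R + 1/(jωL) + jωC
Y = (0.005952 + j0.02607) S
|Y| = 0.02674 S → |Z| = 1/|Y| = 37.39 Ω, ∠Z = −∠Y = -77.14°
I = V/|Z| = 1.899 A
P = VI cos φ = 71 × 1.899 × cos(-77.14°) = 30.01 W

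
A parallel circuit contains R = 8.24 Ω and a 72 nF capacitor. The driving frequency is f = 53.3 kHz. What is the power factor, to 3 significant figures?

ω = 2πf = 334900 rad/s
X_C = 1/(ωC) = 41.5 Ω
Parallel: admittances add. Y = 1/R + jωC
Y = (0.121 + j0.0241) S
|Y| = 0.124 S → |Z| = 1/|Y| = 8.08 Ω, ∠Z = −∠Y = -11.2°
cos φ = cos(-11.2°) = 0.981

0.981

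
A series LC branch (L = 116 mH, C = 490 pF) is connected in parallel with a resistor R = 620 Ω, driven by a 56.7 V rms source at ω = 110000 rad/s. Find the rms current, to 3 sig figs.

92.0 mA

X_L = ωL = 12800 Ω
X_C = 1/(ωC) = 18600 Ω
Branch 1: Z₁ = R = 620 Ω
Branch 2 (series LC): Z₂ = j(X_L − X_C) = −j5790 Ω
Parallel: Z = Z₁Z₂/(Z₁+Z₂), |Z| = 616 Ω, ∠Z = -6.11°
I = V/|Z| = 56.7/616 = 92.0 mA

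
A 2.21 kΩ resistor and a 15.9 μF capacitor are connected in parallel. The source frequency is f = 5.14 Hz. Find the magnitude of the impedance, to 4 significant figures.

ω = 2πf = 32.30 rad/s
X_C = 1/(ωC) = 1947 Ω
Parallel: admittances add. Y = 1/R + jωC
Y = (0.0004525 + j0.0005135) S
|Y| = 0.0006844 S → |Z| = 1/|Y| = 1461 Ω, ∠Z = −∠Y = -48.61°

1461 Ω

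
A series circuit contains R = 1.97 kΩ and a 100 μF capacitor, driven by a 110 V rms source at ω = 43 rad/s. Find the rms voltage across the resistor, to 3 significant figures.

109 V

X_C = 1/(ωC) = 233 Ω
Z = 1970 − j233 Ω
|Z| = √(1970² + 233²) = 1980 Ω
I = V/|Z| = 55.5 mA
V_R = I·|Z_R| = 0.0555 × 1970 = 109 V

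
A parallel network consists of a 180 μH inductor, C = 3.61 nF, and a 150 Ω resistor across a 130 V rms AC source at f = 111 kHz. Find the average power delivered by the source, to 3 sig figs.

113 W

ω = 2πf = 697400 rad/s
X_L = ωL = 126 Ω
X_C = 1/(ωC) = 397 Ω
Parallel: admittances add. Y = 1/R + 1/(jωL) + jωC
Y = (0.00667 − j0.00545) S
|Y| = 0.00861 S → |Z| = 1/|Y| = 116 Ω, ∠Z = −∠Y = 39.3°
I = V/|Z| = 1.12 A
P = VI cos φ = 130 × 1.12 × cos(39.3°) = 113 W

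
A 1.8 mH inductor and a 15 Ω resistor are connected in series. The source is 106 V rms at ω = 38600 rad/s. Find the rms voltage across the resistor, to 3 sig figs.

22.4 V

X_L = ωL = 69.5 Ω
Z = 15.0 + j69.5 Ω
|Z| = √(15.0² + 69.5²) = 71.1 Ω
I = V/|Z| = 1.49 A
V_R = I·|Z_R| = 1.49 × 15.0 = 22.4 V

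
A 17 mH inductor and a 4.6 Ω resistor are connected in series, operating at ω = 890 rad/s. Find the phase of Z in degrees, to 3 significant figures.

X_L = ωL = 15.1 Ω
Z = 4.60 + j15.1 Ω
|Z| = √(4.60² + 15.1²) = 15.8 Ω
∠Z = arctan(15.1/4.60) = 73.1°

73.1°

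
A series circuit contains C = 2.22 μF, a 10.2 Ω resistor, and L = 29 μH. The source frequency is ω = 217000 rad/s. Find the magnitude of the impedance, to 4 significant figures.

11.04 Ω

X_L = ωL = 6.293 Ω
X_C = 1/(ωC) = 2.076 Ω
Net reactance X = X_L − X_C = 4.217 Ω
Z = 10.20 + j4.217 Ω
|Z| = √(10.20² + 4.217²) = 11.04 Ω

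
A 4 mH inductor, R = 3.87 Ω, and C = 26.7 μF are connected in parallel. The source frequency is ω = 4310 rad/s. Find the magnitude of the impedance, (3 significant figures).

3.78 Ω

X_L = ωL = 17.2 Ω
X_C = 1/(ωC) = 8.69 Ω
Parallel: admittances add. Y = 1/R + 1/(jωL) + jωC
Y = (0.258 + j0.0571) S
|Y| = 0.265 S → |Z| = 1/|Y| = 3.78 Ω, ∠Z = −∠Y = -12.5°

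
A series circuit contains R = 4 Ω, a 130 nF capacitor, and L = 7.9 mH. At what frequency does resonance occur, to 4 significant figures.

ω₀ = 1/√(LC) = 1/√(0.0079 × 1.3e-07) = 31200 rad/s
f₀ = ω₀/(2π) = 4.966 kHz

4.966 kHz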